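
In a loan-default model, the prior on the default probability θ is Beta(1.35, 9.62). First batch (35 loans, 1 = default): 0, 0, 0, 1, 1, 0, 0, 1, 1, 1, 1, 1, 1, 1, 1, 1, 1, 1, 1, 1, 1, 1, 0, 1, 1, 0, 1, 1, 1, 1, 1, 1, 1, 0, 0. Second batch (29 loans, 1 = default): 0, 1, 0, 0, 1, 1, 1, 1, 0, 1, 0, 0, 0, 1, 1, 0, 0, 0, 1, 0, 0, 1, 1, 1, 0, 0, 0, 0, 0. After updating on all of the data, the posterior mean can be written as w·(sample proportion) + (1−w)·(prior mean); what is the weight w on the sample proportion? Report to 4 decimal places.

The Beta prior is conjugate to a Binomial/Bernoulli likelihood; the update adds successes to α and failures to β.
Total number of loans: n = 35 + 29 = 64.
Posterior mean = (α₀+k)/(α₀+β₀+n) = [n/(α₀+β₀+n)]·(k/n) + [(α₀+β₀)/(α₀+β₀+n)]·α₀/(α₀+β₀), so only n and the prior enter the weight.
The weight on the data is w = n/(α₀+β₀+n) = 64/(1.35+9.62+64) = 64/74.97 = 0.8537.

0.8537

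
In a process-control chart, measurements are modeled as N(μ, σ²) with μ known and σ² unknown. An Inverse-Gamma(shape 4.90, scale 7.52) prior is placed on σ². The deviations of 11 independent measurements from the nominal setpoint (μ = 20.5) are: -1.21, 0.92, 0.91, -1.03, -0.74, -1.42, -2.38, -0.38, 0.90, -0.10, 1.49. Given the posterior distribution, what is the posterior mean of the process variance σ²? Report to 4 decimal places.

With known mean μ and an Inverse-Gamma(α, β) prior on σ², the Normal likelihood is conjugate: posterior is Inv-Gamma(α + n/2, β + Σ(xᵢ−μ)²/2).
Σ(xᵢ−μ)² = (-1.21)² + (0.92)² + (0.91)² + (-1.03)² + (-0.74)² + (-1.42)² + (-2.38)² + (-0.38)² + (0.90)² + (-0.10)² + (1.49)² = 15.6124.
Posterior: Inv-Gamma(4.90 + 11/2, 7.52 + 15.6124/2) = Inv-Gamma(10.40, 15.32620).
E[σ²|data] = β/(α−1) = 15.32620/9.40 = 1.6304.

1.6304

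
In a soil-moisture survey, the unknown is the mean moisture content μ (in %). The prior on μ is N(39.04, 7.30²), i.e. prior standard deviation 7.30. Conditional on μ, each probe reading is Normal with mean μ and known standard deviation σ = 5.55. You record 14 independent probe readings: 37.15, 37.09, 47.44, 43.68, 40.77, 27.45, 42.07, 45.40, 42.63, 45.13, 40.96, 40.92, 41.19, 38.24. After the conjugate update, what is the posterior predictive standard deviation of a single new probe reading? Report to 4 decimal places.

5.7372

For Normal data with known variance σ², a Normal(μ₀, σ₀²) prior on μ is conjugate. Posterior precision = 1/σ₀² + n/σ²; posterior mean is the precision-weighted average of μ₀ and x̄.
σ₀² = 7.30² = 53.29, σ² = 5.55² = 30.8025; σ² + n·σ₀² = 30.8025 + 14·53.29 = 776.8625.
Posterior precision = 1/σ₀² + n/σ² = 1/53.29 + 14/30.8025 = (σ² + n·σ₀²)/(σ₀²σ²) = 776.8625/(53.29·30.8025); posterior variance σₙ² = σ₀²σ²/(σ² + n·σ₀²) = 53.29·30.8025/776.8625 = 2.112942.
Predictive variance for one new observation = σₙ² + σ² = 53.29·30.8025/776.8625 + 30.8025 = σ²·(σ₀² + 776.8625)/776.8625 = 30.8025·830.1525/776.8625 = 32.915442; SD = √(30.8025·830.1525/776.8625) = 5.7372.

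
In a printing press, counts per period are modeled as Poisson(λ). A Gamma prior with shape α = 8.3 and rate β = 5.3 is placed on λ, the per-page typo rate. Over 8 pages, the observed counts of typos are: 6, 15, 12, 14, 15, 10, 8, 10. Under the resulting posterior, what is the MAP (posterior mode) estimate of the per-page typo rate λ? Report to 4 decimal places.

7.3158

With a Gamma(shape α, rate β) prior, the Poisson likelihood is conjugate: the posterior is Gamma(α + ΣXᵢ, β + n).
Sum of counts S = 90 over n = 8 pages.
Posterior: Gamma(α+S, β+n) = Gamma(8.3+90, 5.3+8) = Gamma(98.3, 13.3).
Mode of Gamma(α,β) for α≥1 is (α−1)/β = 97.3/13.3 = 7.3158.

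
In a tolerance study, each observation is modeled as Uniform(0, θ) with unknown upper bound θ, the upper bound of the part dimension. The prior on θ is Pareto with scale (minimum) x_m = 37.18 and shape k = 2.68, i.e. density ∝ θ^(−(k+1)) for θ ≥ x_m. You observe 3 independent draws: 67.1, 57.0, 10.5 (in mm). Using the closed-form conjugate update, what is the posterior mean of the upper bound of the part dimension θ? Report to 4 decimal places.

81.4376

A Pareto(scale x_m, shape k) prior on the upper bound θ of Uniform(0, θ) is conjugate: posterior is Pareto(max(x_m, max xᵢ), k + n).
Sample maximum = 67.1; prior scale x_m = 37.18 → posterior scale = max = 67.10.
Posterior shape = 2.68 + 3 = 5.68.
E[θ|data] = k·x_m/(k−1) = 5.68·67.10/4.68 = 81.4376.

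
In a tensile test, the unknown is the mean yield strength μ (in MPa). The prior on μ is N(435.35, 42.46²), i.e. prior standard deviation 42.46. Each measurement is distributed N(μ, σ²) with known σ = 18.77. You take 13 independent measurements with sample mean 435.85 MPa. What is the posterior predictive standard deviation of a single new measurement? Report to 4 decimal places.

19.4682

For Normal data with known variance σ², a Normal(μ₀, σ₀²) prior on μ is conjugate. Posterior precision = 1/σ₀² + n/σ²; posterior mean is the precision-weighted average of μ₀ and x̄.
σ₀² = 42.46² = 1802.8516, σ² = 18.77² = 352.3129; σ² + n·σ₀² = 352.3129 + 13·1802.8516 = 23789.3837.
Posterior precision = 1/σ₀² + n/σ² = 1/1802.8516 + 13/352.3129 = (σ² + n·σ₀²)/(σ₀²σ²) = 23789.3837/(1802.8516·352.3129); posterior variance σₙ² = σ₀²σ²/(σ² + n·σ₀²) = 1802.8516·352.3129/23789.3837 = 26.699636.
Predictive variance for one new observation = σₙ² + σ² = 1802.8516·352.3129/23789.3837 + 352.3129 = σ²·(σ₀² + 23789.3837)/23789.3837 = 352.3129·25592.2353/23789.3837 = 379.012536; SD = √(352.3129·25592.2353/23789.3837) = 19.4682.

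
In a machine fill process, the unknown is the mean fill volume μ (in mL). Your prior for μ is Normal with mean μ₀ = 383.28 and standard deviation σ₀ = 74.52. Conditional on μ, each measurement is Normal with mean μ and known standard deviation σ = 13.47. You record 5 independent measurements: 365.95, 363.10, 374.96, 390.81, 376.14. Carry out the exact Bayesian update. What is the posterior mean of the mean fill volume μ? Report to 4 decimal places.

For Normal data with known variance σ², a Normal(μ₀, σ₀²) prior on μ is conjugate. Posterior precision = 1/σ₀² + n/σ²; posterior mean is the precision-weighted average of μ₀ and x̄.
Σxᵢ = 365.95 + 363.10 + 374.96 + 390.81 + 376.14 = 1870.96, so n·x̄ = 1870.96.
σ₀² = 74.52² = 5553.2304, σ² = 13.47² = 181.4409; σ² + n·σ₀² = 181.4409 + 5·5553.2304 = 27947.5929.
Posterior mean = (μ₀/σ₀² + n·x̄/σ²)/(1/σ₀² + n/σ²) = (σ²·μ₀ + σ₀²·n·x̄)/(σ² + n·σ₀²) = (181.4409·383.28 + 5553.2304·1870.96)/27947.5929 = 10459414.617336/27947.5929 = 374.2510.

374.2510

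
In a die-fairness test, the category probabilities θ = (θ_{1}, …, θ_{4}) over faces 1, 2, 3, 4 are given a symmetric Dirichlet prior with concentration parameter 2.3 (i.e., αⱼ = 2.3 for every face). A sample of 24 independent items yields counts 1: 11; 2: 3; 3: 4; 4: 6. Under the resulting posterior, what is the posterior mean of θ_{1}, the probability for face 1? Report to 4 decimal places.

The Dirichlet prior is conjugate to the Multinomial likelihood: each posterior αⱼ = prior αⱼ + observed count nⱼ.
Posterior concentration: (13.3, 5.3, 6.3, 8.3), total = 33.2.
E[θ_{1}|data] = α_{1}/Σα = 13.3/33.2 = 0.4006.

0.4006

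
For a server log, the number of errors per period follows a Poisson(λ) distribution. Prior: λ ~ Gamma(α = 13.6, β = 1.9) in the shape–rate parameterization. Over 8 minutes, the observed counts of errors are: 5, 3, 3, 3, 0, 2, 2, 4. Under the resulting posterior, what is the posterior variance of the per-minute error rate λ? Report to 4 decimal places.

With a Gamma(shape α, rate β) prior, the Poisson likelihood is conjugate: the posterior is Gamma(α + ΣXᵢ, β + n).
Sum of counts S = 22 over n = 8 minutes.
Posterior: Gamma(α+S, β+n) = Gamma(13.6+22, 1.9+8) = Gamma(35.6, 9.9).
Var = α/β² = 35.6/9.9² = 0.3632.

0.3632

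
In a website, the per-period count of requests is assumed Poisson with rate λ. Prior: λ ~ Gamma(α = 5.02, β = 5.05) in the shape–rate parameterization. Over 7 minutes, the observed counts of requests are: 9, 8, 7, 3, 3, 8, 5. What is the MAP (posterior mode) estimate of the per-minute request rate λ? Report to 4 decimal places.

3.9021

With a Gamma(shape α, rate β) prior, the Poisson likelihood is conjugate: the posterior is Gamma(α + ΣXᵢ, β + n).
Sum of counts S = 43 over n = 7 minutes.
Posterior: Gamma(α+S, β+n) = Gamma(5.02+43, 5.05+7) = Gamma(48.02, 12.05).
Mode of Gamma(α,β) for α≥1 is (α−1)/β = 47.02/12.05 = 3.9021.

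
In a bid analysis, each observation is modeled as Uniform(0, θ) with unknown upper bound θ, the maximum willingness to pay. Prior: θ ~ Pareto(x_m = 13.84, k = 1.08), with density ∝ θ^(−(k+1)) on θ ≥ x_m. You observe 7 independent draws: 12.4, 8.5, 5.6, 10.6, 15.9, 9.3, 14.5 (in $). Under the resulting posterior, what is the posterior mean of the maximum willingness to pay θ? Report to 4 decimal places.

18.1458

A Pareto(scale x_m, shape k) prior on the upper bound θ of Uniform(0, θ) is conjugate: posterior is Pareto(max(x_m, max xᵢ), k + n).
Sample maximum = 15.9; prior scale x_m = 13.84 → posterior scale = max = 15.90.
Posterior shape = 1.08 + 7 = 8.08.
E[θ|data] = k·x_m/(k−1) = 8.08·15.90/7.08 = 18.1458.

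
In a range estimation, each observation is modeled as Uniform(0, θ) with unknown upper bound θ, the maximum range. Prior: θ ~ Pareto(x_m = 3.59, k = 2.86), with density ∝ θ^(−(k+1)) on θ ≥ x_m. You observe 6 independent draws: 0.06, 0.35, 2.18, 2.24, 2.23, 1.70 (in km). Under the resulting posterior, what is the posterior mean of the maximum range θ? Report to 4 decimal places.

4.0467

A Pareto(scale x_m, shape k) prior on the upper bound θ of Uniform(0, θ) is conjugate: posterior is Pareto(max(x_m, max xᵢ), k + n).
Sample maximum = 2.24; prior scale x_m = 3.59 → posterior scale = max = 3.59.
Posterior shape = 2.86 + 6 = 8.86.
E[θ|data] = k·x_m/(k−1) = 8.86·3.59/7.86 = 4.0467.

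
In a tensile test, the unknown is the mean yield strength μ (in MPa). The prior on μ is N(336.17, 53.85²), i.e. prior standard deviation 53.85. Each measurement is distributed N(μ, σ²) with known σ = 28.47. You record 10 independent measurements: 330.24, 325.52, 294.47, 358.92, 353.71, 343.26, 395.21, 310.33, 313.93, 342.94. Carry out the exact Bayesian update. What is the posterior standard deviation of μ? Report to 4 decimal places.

For Normal data with known variance σ², a Normal(μ₀, σ₀²) prior on μ is conjugate. Posterior precision = 1/σ₀² + n/σ²; posterior mean is the precision-weighted average of μ₀ and x̄.
σ₀² = 53.85² = 2899.8225, σ² = 28.47² = 810.5409; σ² + n·σ₀² = 810.5409 + 10·2899.8225 = 29808.7659.
Posterior precision = 1/σ₀² + n/σ² = 1/2899.8225 + 10/810.5409 = (σ² + n·σ₀²)/(σ₀²σ²) = 29808.7659/(2899.8225·810.5409); posterior variance σₙ² = σ₀²σ²/(σ² + n·σ₀²) = 2899.8225·810.5409/29808.7659 = 78.850119.
Posterior SD = √σₙ² = √(2899.8225·810.5409/29808.7659) = 8.8798.

8.8798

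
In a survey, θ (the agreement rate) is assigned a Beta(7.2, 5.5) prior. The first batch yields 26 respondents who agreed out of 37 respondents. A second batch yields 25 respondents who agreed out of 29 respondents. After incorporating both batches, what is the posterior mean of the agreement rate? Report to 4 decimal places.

0.7395

The Beta prior is conjugate to a Binomial/Bernoulli likelihood; the update adds successes to α and failures to β.
After batch 1: Beta(7.2+26, 5.5+11) = Beta(33.2, 16.5).
After batch 2: Beta(33.2+25, 16.5+4) = Beta(58.2, 20.5).
Posterior mean = α/(α+β) = 58.2/78.7 = 0.7395.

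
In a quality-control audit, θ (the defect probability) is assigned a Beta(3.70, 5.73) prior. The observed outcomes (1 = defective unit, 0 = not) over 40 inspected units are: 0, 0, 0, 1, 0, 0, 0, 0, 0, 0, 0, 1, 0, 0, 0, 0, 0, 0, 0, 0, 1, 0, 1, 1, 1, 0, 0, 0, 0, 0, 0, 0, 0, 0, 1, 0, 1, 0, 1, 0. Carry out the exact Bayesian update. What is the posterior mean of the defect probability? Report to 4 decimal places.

0.2569

The Beta prior is conjugate to a Binomial/Bernoulli likelihood; the update adds successes to α and failures to β.
Posterior: Beta(α+k, β+n−k) = Beta(3.70+9, 5.73+31) = Beta(12.70, 36.73).
Posterior mean = α/(α+β) = 12.70/49.43 = 0.2569.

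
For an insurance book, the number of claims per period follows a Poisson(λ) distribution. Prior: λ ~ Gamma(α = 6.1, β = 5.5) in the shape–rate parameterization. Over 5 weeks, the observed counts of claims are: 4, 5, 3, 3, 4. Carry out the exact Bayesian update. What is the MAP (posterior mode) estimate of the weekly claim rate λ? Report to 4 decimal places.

2.2952

With a Gamma(shape α, rate β) prior, the Poisson likelihood is conjugate: the posterior is Gamma(α + ΣXᵢ, β + n).
Sum of counts S = 19 over n = 5 weeks.
Posterior: Gamma(α+S, β+n) = Gamma(6.1+19, 5.5+5) = Gamma(25.1, 10.5).
Mode of Gamma(α,β) for α≥1 is (α−1)/β = 24.1/10.5 = 2.2952.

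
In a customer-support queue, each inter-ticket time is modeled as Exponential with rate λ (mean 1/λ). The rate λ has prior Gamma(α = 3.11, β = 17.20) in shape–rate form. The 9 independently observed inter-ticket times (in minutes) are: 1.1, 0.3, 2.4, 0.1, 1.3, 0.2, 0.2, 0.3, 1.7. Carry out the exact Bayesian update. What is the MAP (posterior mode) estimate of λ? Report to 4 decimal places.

With a Gamma(shape α, rate β) prior on the exponential rate λ, the posterior after n observations with total T = Σxᵢ is Gamma(α+n, β+T).
Sum of observations T = 7.6 minutes; n = 9.
Posterior: Gamma(3.11+9, 17.20+7.6) = Gamma(12.11, 24.80).
Mode = (α−1)/β = 0.4480.

0.4480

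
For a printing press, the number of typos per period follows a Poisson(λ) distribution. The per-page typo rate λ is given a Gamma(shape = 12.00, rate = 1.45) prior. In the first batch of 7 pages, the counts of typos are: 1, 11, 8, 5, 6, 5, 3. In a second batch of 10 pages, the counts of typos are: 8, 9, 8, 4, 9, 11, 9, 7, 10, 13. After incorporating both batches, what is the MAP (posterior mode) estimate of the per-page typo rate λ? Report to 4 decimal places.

7.4797

With a Gamma(shape α, rate β) prior, the Poisson likelihood is conjugate: the posterior is Gamma(α + ΣXᵢ, β + n).
Batch 1: sum of counts S = 39 over n = 7 pages.
After batch 1: Gamma(α+S, β+n) = Gamma(12.00+39, 1.45+7) = Gamma(51.00, 8.45).
Batch 2: sum of counts S = 88 over n = 10 pages.
After batch 2: Gamma(α+S, β+n) = Gamma(51.00+88, 8.45+10) = Gamma(139.00, 18.45).
Mode of Gamma(α,β) for α≥1 is (α−1)/β = 138.00/18.45 = 7.4797.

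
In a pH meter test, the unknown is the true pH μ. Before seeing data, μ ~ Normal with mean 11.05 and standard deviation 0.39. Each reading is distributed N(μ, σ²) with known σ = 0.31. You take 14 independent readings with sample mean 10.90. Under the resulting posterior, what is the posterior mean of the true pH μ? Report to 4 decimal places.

For Normal data with known variance σ², a Normal(μ₀, σ₀²) prior on μ is conjugate. Posterior precision = 1/σ₀² + n/σ²; posterior mean is the precision-weighted average of μ₀ and x̄.
n·x̄ = 14·10.90 = 152.6.
σ₀² = 0.39² = 0.1521, σ² = 0.31² = 0.0961; σ² + n·σ₀² = 0.0961 + 14·0.1521 = 2.2255.
Posterior mean = (μ₀/σ₀² + n·x̄/σ²)/(1/σ₀² + n/σ²) = (σ²·μ₀ + σ₀²·n·x̄)/(σ² + n·σ₀²) = (0.0961·11.05 + 0.1521·152.6)/2.2255 = 24.272365/2.2255 = 10.9065.

10.9065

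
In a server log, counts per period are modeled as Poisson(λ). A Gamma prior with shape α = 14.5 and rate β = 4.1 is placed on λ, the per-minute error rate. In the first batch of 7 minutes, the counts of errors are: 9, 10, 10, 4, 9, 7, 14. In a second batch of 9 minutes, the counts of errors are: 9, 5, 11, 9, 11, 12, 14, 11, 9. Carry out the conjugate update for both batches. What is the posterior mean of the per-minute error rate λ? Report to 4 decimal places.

With a Gamma(shape α, rate β) prior, the Poisson likelihood is conjugate: the posterior is Gamma(α + ΣXᵢ, β + n).
Batch 1: sum of counts S = 63 over n = 7 minutes.
After batch 1: Gamma(α+S, β+n) = Gamma(14.5+63, 4.1+7) = Gamma(77.5, 11.1).
Batch 2: sum of counts S = 91 over n = 9 minutes.
After batch 2: Gamma(α+S, β+n) = Gamma(77.5+91, 11.1+9) = Gamma(168.5, 20.1).
Posterior mean = α/β = 168.5/20.1 = 8.3831.

8.3831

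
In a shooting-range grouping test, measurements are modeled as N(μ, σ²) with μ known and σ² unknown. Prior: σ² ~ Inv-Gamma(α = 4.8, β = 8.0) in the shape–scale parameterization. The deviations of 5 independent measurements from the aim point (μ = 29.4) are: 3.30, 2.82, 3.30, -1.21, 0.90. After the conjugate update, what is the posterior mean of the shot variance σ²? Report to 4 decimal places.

3.8100

With known mean μ and an Inverse-Gamma(α, β) prior on σ², the Normal likelihood is conjugate: posterior is Inv-Gamma(α + n/2, β + Σ(xᵢ−μ)²/2).
Σ(xᵢ−μ)² = (3.30)² + (2.82)² + (3.30)² + (-1.21)² + (0.90)² = 32.0065.
Posterior: Inv-Gamma(4.8 + 5/2, 8.0 + 32.0065/2) = Inv-Gamma(7.30, 24.00325).
E[σ²|data] = β/(α−1) = 24.00325/6.30 = 3.8100.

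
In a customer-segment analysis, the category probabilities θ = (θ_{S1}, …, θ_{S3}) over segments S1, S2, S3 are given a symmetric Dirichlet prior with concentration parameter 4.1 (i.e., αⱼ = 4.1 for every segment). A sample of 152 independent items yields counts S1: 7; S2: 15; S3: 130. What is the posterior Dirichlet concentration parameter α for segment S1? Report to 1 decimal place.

The Dirichlet prior is conjugate to the Multinomial likelihood: each posterior αⱼ = prior αⱼ + observed count nⱼ.
Posterior concentration: (11.1, 19.1, 134.1), total = 164.3.
α_{S1} = 4.1 + 7 = 11.1.

11.1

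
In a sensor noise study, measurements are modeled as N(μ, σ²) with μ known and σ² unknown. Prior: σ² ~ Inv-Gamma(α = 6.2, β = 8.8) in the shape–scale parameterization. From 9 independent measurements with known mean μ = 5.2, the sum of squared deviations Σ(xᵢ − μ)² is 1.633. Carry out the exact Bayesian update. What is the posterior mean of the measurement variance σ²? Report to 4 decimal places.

With known mean μ and an Inverse-Gamma(α, β) prior on σ², the Normal likelihood is conjugate: posterior is Inv-Gamma(α + n/2, β + Σ(xᵢ−μ)²/2).
Posterior: Inv-Gamma(6.2 + 9/2, 8.8 + 1.633/2) = Inv-Gamma(10.70, 9.6165).
E[σ²|data] = β/(α−1) = 9.6165/9.70 = 0.9914.

0.9914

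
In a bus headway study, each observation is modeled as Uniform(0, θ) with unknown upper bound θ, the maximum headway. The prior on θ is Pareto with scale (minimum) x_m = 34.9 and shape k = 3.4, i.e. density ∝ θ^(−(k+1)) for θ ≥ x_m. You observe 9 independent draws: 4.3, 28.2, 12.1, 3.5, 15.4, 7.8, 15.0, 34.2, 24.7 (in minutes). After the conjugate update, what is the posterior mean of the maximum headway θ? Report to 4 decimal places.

37.9614

A Pareto(scale x_m, shape k) prior on the upper bound θ of Uniform(0, θ) is conjugate: posterior is Pareto(max(x_m, max xᵢ), k + n).
Sample maximum = 34.2; prior scale x_m = 34.9 → posterior scale = max = 34.9.
Posterior shape = 3.4 + 9 = 12.4.
E[θ|data] = k·x_m/(k−1) = 12.4·34.9/11.4 = 37.9614.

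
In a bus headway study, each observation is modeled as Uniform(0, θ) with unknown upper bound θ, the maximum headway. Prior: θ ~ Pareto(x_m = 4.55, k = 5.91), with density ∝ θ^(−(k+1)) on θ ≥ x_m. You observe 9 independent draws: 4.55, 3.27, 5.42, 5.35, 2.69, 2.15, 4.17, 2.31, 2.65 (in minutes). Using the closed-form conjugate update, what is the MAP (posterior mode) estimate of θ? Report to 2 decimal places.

5.42

A Pareto(scale x_m, shape k) prior on the upper bound θ of Uniform(0, θ) is conjugate: posterior is Pareto(max(x_m, max xᵢ), k + n).
Sample maximum = 5.42; prior scale x_m = 4.55 → posterior scale = max = 5.42.
Posterior shape = 5.91 + 9 = 14.91.
The Pareto density is decreasing on [x_m, ∞), so the mode is x_m = 5.42.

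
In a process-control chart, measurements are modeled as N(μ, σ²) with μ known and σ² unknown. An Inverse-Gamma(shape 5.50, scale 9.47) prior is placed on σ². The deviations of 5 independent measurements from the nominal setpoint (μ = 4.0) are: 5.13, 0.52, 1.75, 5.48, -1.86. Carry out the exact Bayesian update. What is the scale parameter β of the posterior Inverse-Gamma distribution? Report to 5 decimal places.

With known mean μ and an Inverse-Gamma(α, β) prior on σ², the Normal likelihood is conjugate: posterior is Inv-Gamma(α + n/2, β + Σ(xᵢ−μ)²/2).
Σ(xᵢ−μ)² = (5.13)² + (0.52)² + (1.75)² + (5.48)² + (-1.86)² = 63.1398.
Posterior: Inv-Gamma(5.50 + 5/2, 9.47 + 63.1398/2) = Inv-Gamma(8.00, 41.03990).
Posterior β = 41.03990.

41.03990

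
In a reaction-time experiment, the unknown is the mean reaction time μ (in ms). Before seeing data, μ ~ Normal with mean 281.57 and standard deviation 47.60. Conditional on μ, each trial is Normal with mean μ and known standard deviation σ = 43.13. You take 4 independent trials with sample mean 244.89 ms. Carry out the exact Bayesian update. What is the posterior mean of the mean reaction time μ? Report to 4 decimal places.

For Normal data with known variance σ², a Normal(μ₀, σ₀²) prior on μ is conjugate. Posterior precision = 1/σ₀² + n/σ²; posterior mean is the precision-weighted average of μ₀ and x̄.
n·x̄ = 4·244.89 = 979.56.
σ₀² = 47.60² = 2265.76, σ² = 43.13² = 1860.1969; σ² + n·σ₀² = 1860.1969 + 4·2265.76 = 10923.2369.
Posterior mean = (μ₀/σ₀² + n·x̄/σ²)/(1/σ₀² + n/σ²) = (σ²·μ₀ + σ₀²·n·x̄)/(σ² + n·σ₀²) = (1860.1969·281.57 + 2265.76·979.56)/10923.2369 = 2743223.506733/10923.2369 = 251.1365.

251.1365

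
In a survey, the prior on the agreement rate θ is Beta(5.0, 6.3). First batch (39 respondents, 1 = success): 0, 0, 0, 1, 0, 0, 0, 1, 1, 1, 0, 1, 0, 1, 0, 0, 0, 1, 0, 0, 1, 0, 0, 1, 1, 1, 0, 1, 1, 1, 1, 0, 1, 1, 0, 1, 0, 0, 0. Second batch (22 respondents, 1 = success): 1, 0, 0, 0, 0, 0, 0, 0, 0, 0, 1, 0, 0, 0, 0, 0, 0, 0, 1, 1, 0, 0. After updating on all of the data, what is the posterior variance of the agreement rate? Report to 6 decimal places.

The Beta prior is conjugate to a Binomial/Bernoulli likelihood; the update adds successes to α and failures to β.
After batch 1: Beta(5.0+18, 6.3+21) = Beta(23.0, 27.3).
After batch 2: Beta(23.0+4, 27.3+18) = Beta(27.0, 45.3).
Var = αβ/((α+β)²(α+β+1)) = 27.0·45.3/(72.3²·73.3) = 0.003192.

0.003192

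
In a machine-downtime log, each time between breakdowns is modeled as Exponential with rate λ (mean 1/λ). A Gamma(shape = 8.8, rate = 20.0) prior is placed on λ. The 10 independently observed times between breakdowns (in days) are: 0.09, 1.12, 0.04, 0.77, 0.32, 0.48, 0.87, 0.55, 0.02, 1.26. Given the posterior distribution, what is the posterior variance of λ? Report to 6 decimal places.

With a Gamma(shape α, rate β) prior on the exponential rate λ, the posterior after n observations with total T = Σxᵢ is Gamma(α+n, β+T).
Sum of observations T = 5.52 days; n = 10.
Posterior: Gamma(8.8+10, 20.0+5.52) = Gamma(18.8, 25.52).
Var = α/β² = 0.028867.

0.028867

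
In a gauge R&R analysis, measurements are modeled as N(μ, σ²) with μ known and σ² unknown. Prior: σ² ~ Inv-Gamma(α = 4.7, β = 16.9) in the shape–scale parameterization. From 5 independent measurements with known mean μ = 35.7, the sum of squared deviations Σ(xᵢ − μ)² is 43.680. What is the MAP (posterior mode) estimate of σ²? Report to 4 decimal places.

With known mean μ and an Inverse-Gamma(α, β) prior on σ², the Normal likelihood is conjugate: posterior is Inv-Gamma(α + n/2, β + Σ(xᵢ−μ)²/2).
Posterior: Inv-Gamma(4.7 + 5/2, 16.9 + 43.680/2) = Inv-Gamma(7.20, 38.7400).
Mode = β/(α+1) = 38.7400/8.20 = 4.7244.

4.7244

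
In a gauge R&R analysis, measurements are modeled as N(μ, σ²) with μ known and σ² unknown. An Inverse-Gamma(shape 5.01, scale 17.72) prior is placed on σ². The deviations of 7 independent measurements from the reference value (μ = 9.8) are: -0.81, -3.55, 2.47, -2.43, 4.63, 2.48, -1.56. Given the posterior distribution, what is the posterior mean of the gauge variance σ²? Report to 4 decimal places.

With known mean μ and an Inverse-Gamma(α, β) prior on σ², the Normal likelihood is conjugate: posterior is Inv-Gamma(α + n/2, β + Σ(xᵢ−μ)²/2).
Σ(xᵢ−μ)² = (-0.81)² + (-3.55)² + (2.47)² + (-2.43)² + (4.63)² + (2.48)² + (-1.56)² = 55.2853.
Posterior: Inv-Gamma(5.01 + 7/2, 17.72 + 55.2853/2) = Inv-Gamma(8.51, 45.36265).
E[σ²|data] = β/(α−1) = 45.36265/7.51 = 6.0403.

6.0403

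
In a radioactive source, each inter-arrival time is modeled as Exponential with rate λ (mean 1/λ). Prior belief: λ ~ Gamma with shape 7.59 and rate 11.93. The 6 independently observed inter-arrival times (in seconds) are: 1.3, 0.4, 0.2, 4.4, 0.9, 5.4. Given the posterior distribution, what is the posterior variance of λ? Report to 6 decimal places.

0.022585

With a Gamma(shape α, rate β) prior on the exponential rate λ, the posterior after n observations with total T = Σxᵢ is Gamma(α+n, β+T).
Sum of observations T = 12.6 seconds; n = 6.
Posterior: Gamma(7.59+6, 11.93+12.6) = Gamma(13.59, 24.53).
Var = α/β² = 0.022585.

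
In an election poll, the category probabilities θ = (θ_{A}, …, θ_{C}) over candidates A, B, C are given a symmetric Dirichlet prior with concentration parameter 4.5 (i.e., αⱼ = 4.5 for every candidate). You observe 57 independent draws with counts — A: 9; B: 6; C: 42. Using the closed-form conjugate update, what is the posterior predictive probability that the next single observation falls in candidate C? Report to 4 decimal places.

0.6596

The Dirichlet prior is conjugate to the Multinomial likelihood: each posterior αⱼ = prior αⱼ + observed count nⱼ.
Posterior concentration: (13.5, 10.5, 46.5), total = 70.5.
P(next = C | data) = α_{C}/Σα = 0.6596.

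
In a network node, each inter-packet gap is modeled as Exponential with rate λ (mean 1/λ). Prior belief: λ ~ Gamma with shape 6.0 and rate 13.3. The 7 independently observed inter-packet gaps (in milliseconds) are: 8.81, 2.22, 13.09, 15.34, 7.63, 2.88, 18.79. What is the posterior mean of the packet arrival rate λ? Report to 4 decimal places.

With a Gamma(shape α, rate β) prior on the exponential rate λ, the posterior after n observations with total T = Σxᵢ is Gamma(α+n, β+T).
Sum of observations T = 68.76 milliseconds; n = 7.
Posterior: Gamma(6.0+7, 13.3+68.76) = Gamma(13.0, 82.06).
Posterior mean of λ = α/β = 13.0/82.06 = 0.1584.

0.1584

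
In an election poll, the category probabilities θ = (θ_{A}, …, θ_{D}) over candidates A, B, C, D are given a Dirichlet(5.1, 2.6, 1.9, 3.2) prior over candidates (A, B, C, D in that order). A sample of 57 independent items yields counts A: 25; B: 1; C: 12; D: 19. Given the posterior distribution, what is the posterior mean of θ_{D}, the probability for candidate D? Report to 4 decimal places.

The Dirichlet prior is conjugate to the Multinomial likelihood: each posterior αⱼ = prior αⱼ + observed count nⱼ.
Posterior concentration: (30.1, 3.6, 13.9, 22.2), total = 69.8.
E[θ_{D}|data] = α_{D}/Σα = 22.2/69.8 = 0.3181.

0.3181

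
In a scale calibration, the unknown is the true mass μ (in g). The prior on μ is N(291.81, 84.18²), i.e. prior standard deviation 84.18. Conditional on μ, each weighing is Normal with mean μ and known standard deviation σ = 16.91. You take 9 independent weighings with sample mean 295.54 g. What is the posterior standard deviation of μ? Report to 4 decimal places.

5.6241

For Normal data with known variance σ², a Normal(μ₀, σ₀²) prior on μ is conjugate. Posterior precision = 1/σ₀² + n/σ²; posterior mean is the precision-weighted average of μ₀ and x̄.
σ₀² = 84.18² = 7086.2724, σ² = 16.91² = 285.9481; σ² + n·σ₀² = 285.9481 + 9·7086.2724 = 64062.3997.
Posterior precision = 1/σ₀² + n/σ² = 1/7086.2724 + 9/285.9481 = (σ² + n·σ₀²)/(σ₀²σ²) = 64062.3997/(7086.2724·285.9481); posterior variance σₙ² = σ₀²σ²/(σ² + n·σ₀²) = 7086.2724·285.9481/64062.3997 = 31.630194.
Posterior SD = √σₙ² = √(7086.2724·285.9481/64062.3997) = 5.6241.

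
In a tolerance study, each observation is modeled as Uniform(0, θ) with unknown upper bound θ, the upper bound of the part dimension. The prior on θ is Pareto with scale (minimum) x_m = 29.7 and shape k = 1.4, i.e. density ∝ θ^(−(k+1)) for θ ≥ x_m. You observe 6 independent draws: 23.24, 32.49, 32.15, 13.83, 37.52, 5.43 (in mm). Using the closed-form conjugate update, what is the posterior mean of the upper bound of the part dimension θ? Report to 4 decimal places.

43.3825

A Pareto(scale x_m, shape k) prior on the upper bound θ of Uniform(0, θ) is conjugate: posterior is Pareto(max(x_m, max xᵢ), k + n).
Sample maximum = 37.52; prior scale x_m = 29.7 → posterior scale = max = 37.52.
Posterior shape = 1.4 + 6 = 7.4.
E[θ|data] = k·x_m/(k−1) = 7.4·37.52/6.4 = 43.3825.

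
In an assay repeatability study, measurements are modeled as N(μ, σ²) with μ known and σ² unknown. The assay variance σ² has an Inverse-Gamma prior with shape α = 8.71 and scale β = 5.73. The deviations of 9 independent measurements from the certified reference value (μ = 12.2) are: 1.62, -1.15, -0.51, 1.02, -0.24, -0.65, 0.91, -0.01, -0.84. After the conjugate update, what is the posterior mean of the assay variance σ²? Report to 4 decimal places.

0.7666

With known mean μ and an Inverse-Gamma(α, β) prior on σ², the Normal likelihood is conjugate: posterior is Inv-Gamma(α + n/2, β + Σ(xᵢ−μ)²/2).
Σ(xᵢ−μ)² = (1.62)² + (-1.15)² + (-0.51)² + (1.02)² + (-0.24)² + (-0.65)² + (0.91)² + (-0.01)² + (-0.84)² = 7.2613.
Posterior: Inv-Gamma(8.71 + 9/2, 5.73 + 7.2613/2) = Inv-Gamma(13.21, 9.36065).
E[σ²|data] = β/(α−1) = 9.36065/12.21 = 0.7666.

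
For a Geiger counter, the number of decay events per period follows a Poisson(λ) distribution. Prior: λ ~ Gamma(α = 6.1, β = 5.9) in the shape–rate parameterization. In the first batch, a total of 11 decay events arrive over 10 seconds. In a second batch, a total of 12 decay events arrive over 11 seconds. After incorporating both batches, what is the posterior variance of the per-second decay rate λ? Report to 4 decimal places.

0.0402

With a Gamma(shape α, rate β) prior, the Poisson likelihood is conjugate: the posterior is Gamma(α + ΣXᵢ, β + n).
After batch 1: Gamma(α+S, β+n) = Gamma(6.1+11, 5.9+10) = Gamma(17.1, 15.9).
After batch 2: Gamma(α+S, β+n) = Gamma(17.1+12, 15.9+11) = Gamma(29.1, 26.9).
Var = α/β² = 29.1/26.9² = 0.0402.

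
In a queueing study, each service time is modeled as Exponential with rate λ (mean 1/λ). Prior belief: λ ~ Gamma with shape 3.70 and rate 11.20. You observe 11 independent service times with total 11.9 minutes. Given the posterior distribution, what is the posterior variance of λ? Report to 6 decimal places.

0.027548

With a Gamma(shape α, rate β) prior on the exponential rate λ, the posterior after n observations with total T = Σxᵢ is Gamma(α+n, β+T).
Posterior: Gamma(3.70+11, 11.20+11.9) = Gamma(14.70, 23.10).
Var = α/β² = 0.027548.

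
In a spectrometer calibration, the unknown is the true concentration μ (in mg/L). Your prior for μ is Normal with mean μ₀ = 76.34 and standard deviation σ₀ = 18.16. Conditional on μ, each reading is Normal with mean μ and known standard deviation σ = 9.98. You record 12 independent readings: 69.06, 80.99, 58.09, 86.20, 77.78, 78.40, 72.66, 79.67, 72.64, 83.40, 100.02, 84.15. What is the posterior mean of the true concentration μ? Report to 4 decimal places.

For Normal data with known variance σ², a Normal(μ₀, σ₀²) prior on μ is conjugate. Posterior precision = 1/σ₀² + n/σ²; posterior mean is the precision-weighted average of μ₀ and x̄.
Σxᵢ = 69.06 + 80.99 + 58.09 + 86.20 + 77.78 + 78.40 + 72.66 + 79.67 + 72.64 + 83.40 + 100.02 + 84.15 = 943.06, so n·x̄ = 943.06.
σ₀² = 18.16² = 329.7856, σ² = 9.98² = 99.6004; σ² + n·σ₀² = 99.6004 + 12·329.7856 = 4057.0276.
Posterior mean = (μ₀/σ₀² + n·x̄/σ²)/(1/σ₀² + n/σ²) = (σ²·μ₀ + σ₀²·n·x̄)/(σ² + n·σ₀²) = (99.6004·76.34 + 329.7856·943.06)/4057.0276 = 318611.102472/4057.0276 = 78.5331.

78.5331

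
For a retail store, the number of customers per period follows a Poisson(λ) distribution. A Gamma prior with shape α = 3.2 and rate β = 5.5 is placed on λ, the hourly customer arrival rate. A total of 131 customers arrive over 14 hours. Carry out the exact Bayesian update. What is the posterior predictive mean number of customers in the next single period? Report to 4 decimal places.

With a Gamma(shape α, rate β) prior, the Poisson likelihood is conjugate: the posterior is Gamma(α + ΣXᵢ, β + n).
Posterior: Gamma(α+S, β+n) = Gamma(3.2+131, 5.5+14) = Gamma(134.2, 19.5).
The predictive distribution for one future period is NegBinom with mean α/β = 6.8821.

6.8821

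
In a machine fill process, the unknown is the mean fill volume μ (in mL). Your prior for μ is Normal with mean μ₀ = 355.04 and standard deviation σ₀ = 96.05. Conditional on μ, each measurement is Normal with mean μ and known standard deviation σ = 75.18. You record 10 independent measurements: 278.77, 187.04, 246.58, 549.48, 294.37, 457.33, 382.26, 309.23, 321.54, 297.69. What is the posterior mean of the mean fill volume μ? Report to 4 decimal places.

333.7343

For Normal data with known variance σ², a Normal(μ₀, σ₀²) prior on μ is conjugate. Posterior precision = 1/σ₀² + n/σ²; posterior mean is the precision-weighted average of μ₀ and x̄.
Σxᵢ = 278.77 + 187.04 + 246.58 + 549.48 + 294.37 + 457.33 + 382.26 + 309.23 + 321.54 + 297.69 = 3324.29, so n·x̄ = 3324.29.
σ₀² = 96.05² = 9225.6025, σ² = 75.18² = 5652.0324; σ² + n·σ₀² = 5652.0324 + 10·9225.6025 = 97908.0574.
Posterior mean = (μ₀/σ₀² + n·x̄/σ²)/(1/σ₀² + n/σ²) = (σ²·μ₀ + σ₀²·n·x̄)/(σ² + n·σ₀²) = (5652.0324·355.04 + 9225.6025·3324.29)/97908.0574 = 32675275.718021/97908.0574 = 333.7343.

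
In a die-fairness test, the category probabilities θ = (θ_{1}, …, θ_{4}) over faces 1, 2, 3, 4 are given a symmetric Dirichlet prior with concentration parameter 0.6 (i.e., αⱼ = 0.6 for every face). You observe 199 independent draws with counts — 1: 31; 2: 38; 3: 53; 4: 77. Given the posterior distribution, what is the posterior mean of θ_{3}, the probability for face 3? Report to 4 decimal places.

The Dirichlet prior is conjugate to the Multinomial likelihood: each posterior αⱼ = prior αⱼ + observed count nⱼ.
Posterior concentration: (31.6, 38.6, 53.6, 77.6), total = 201.4.
E[θ_{3}|data] = α_{3}/Σα = 53.6/201.4 = 0.2661.

0.2661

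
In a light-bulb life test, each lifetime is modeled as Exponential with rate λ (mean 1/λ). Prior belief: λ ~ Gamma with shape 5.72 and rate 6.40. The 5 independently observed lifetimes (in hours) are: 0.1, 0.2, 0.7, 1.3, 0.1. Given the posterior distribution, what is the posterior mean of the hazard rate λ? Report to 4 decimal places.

1.2182

With a Gamma(shape α, rate β) prior on the exponential rate λ, the posterior after n observations with total T = Σxᵢ is Gamma(α+n, β+T).
Sum of observations T = 2.4 hours; n = 5.
Posterior: Gamma(5.72+5, 6.40+2.4) = Gamma(10.72, 8.80).
Posterior mean of λ = α/β = 10.72/8.80 = 1.2182.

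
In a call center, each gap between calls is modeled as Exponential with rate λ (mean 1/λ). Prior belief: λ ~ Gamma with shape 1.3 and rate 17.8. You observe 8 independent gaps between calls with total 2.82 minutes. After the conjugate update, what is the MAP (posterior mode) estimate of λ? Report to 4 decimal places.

0.4025

With a Gamma(shape α, rate β) prior on the exponential rate λ, the posterior after n observations with total T = Σxᵢ is Gamma(α+n, β+T).
Posterior: Gamma(1.3+8, 17.8+2.82) = Gamma(9.3, 20.62).
Mode = (α−1)/β = 0.4025.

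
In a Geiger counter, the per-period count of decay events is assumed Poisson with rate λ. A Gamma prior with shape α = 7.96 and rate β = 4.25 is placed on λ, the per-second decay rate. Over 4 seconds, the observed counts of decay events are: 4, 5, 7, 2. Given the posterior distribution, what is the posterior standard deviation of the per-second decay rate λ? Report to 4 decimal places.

0.6176

With a Gamma(shape α, rate β) prior, the Poisson likelihood is conjugate: the posterior is Gamma(α + ΣXᵢ, β + n).
Sum of counts S = 18 over n = 4 seconds.
Posterior: Gamma(α+S, β+n) = Gamma(7.96+18, 4.25+4) = Gamma(25.96, 8.25).
SD = √α/β = √25.96/8.25 = 0.6176.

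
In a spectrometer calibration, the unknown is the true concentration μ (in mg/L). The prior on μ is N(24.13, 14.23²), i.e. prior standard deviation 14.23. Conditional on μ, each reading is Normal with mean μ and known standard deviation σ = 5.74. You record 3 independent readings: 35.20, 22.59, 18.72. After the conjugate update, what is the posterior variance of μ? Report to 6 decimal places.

For Normal data with known variance σ², a Normal(μ₀, σ₀²) prior on μ is conjugate. Posterior precision = 1/σ₀² + n/σ²; posterior mean is the precision-weighted average of μ₀ and x̄.
σ₀² = 14.23² = 202.4929, σ² = 5.74² = 32.9476; σ² + n·σ₀² = 32.9476 + 3·202.4929 = 640.4263.
Posterior precision = 1/σ₀² + n/σ² = 1/202.4929 + 3/32.9476 = (σ² + n·σ₀²)/(σ₀²σ²) = 640.4263/(202.4929·32.9476); posterior variance σₙ² = σ₀²σ²/(σ² + n·σ₀²) = 202.4929·32.9476/640.4263 = 10.417522.

10.417522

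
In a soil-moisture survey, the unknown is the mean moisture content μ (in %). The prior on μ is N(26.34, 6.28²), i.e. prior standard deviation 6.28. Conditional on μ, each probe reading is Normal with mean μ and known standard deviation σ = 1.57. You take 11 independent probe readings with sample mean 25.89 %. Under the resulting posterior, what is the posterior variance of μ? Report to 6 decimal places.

0.222816

For Normal data with known variance σ², a Normal(μ₀, σ₀²) prior on μ is conjugate. Posterior precision = 1/σ₀² + n/σ²; posterior mean is the precision-weighted average of μ₀ and x̄.
σ₀² = 6.28² = 39.4384, σ² = 1.57² = 2.4649; σ² + n·σ₀² = 2.4649 + 11·39.4384 = 436.2873.
Posterior precision = 1/σ₀² + n/σ² = 1/39.4384 + 11/2.4649 = (σ² + n·σ₀²)/(σ₀²σ²) = 436.2873/(39.4384·2.4649); posterior variance σₙ² = σ₀²σ²/(σ² + n·σ₀²) = 39.4384·2.4649/436.2873 = 0.222816.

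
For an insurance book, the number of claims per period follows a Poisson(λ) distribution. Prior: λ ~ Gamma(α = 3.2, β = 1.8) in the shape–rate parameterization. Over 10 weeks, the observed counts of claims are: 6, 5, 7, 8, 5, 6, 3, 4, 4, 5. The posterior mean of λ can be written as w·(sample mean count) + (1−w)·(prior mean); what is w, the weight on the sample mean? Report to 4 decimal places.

With a Gamma(shape α, rate β) prior, the Poisson likelihood is conjugate: the posterior is Gamma(α + ΣXᵢ, β + n).
Posterior mean = (α₀+S)/(β₀+n) = [n/(β₀+n)]·(S/n) + [β₀/(β₀+n)]·(α₀/β₀), so only n and β₀ enter the weight.
Weight on data w = n/(β₀+n) = 10/(1.8+10) = 10/11.8 = 0.8475.

0.8475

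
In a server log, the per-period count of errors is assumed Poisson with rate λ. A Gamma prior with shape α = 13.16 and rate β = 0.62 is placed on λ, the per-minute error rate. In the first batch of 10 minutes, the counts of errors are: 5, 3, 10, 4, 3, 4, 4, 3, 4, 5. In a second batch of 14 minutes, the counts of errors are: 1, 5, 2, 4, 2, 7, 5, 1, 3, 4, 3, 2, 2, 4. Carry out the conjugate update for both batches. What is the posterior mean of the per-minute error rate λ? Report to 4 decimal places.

4.1901

With a Gamma(shape α, rate β) prior, the Poisson likelihood is conjugate: the posterior is Gamma(α + ΣXᵢ, β + n).
Batch 1: sum of counts S = 45 over n = 10 minutes.
After batch 1: Gamma(α+S, β+n) = Gamma(13.16+45, 0.62+10) = Gamma(58.16, 10.62).
Batch 2: sum of counts S = 45 over n = 14 minutes.
After batch 2: Gamma(α+S, β+n) = Gamma(58.16+45, 10.62+14) = Gamma(103.16, 24.62).
Posterior mean = α/β = 103.16/24.62 = 4.1901.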